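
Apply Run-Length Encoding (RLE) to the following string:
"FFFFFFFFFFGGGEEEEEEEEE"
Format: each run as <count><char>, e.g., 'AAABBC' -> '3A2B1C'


Scanning runs left to right:
  i=0: run of 'F' x 10 -> '10F'
  i=10: run of 'G' x 3 -> '3G'
  i=13: run of 'E' x 9 -> '9E'

RLE = 10F3G9E


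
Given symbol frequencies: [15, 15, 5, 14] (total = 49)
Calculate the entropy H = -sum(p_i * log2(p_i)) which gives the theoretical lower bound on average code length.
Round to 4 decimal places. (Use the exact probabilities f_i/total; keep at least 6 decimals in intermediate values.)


Per-symbol terms -p_i * log2(p_i) with p_i = f_i/49:
  p = 15/49 = 0.306122: log2(p) = -1.707819, -p*log2(p) = 0.522802
  p = 15/49 = 0.306122: log2(p) = -1.707819, -p*log2(p) = 0.522802
  p = 5/49 = 0.102041: log2(p) = -3.292782, -p*log2(p) = 0.335998
  p = 14/49 = 0.285714: log2(p) = -1.807355, -p*log2(p) = 0.516387
H = 0.522802 + 0.522802 + 0.335998 + 0.516387 = 1.897989

H = 1.898 bits/symbol


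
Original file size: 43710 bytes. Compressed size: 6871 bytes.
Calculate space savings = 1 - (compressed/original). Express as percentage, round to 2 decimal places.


ratio = compressed/original = 6871/43710 = 0.157195
savings = 1 - ratio = 1 - 0.157195 = 0.842805
as a percentage: 0.842805 * 100 = 84.28%

Space savings = 1 - 6871/43710 = 84.28%


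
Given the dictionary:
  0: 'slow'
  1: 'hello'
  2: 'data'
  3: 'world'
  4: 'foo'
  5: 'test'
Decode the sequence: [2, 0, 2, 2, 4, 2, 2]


Look up each index in the dictionary:
  2 -> 'data'
  0 -> 'slow'
  2 -> 'data'
  2 -> 'data'
  4 -> 'foo'
  2 -> 'data'
  2 -> 'data'

Decoded: "data slow data data foo data data"


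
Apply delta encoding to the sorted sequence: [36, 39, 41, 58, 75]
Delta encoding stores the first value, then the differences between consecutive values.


First value: 36
Deltas:
  39 - 36 = 3
  41 - 39 = 2
  58 - 41 = 17
  75 - 58 = 17


Delta encoded: [36, 3, 2, 17, 17]


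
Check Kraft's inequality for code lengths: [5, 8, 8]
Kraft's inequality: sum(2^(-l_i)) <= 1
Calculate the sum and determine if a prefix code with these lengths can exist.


Sum = 2^(-5) + 2^(-8) + 2^(-8)
    = 0.03125 + 0.00390625 + 0.00390625
    = 10/256 = 0.0390625
Since 0.0390625 <= 1, Kraft's inequality IS satisfied.
A prefix code with these lengths CAN exist.

Kraft sum = 0.0390625. Satisfied.


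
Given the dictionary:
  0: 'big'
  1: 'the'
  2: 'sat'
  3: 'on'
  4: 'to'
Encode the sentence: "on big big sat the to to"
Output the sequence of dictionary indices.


Look up each word in the dictionary:
  'on' -> 3
  'big' -> 0
  'big' -> 0
  'sat' -> 2
  'the' -> 1
  'to' -> 4
  'to' -> 4

Encoded: [3, 0, 0, 2, 1, 4, 4]


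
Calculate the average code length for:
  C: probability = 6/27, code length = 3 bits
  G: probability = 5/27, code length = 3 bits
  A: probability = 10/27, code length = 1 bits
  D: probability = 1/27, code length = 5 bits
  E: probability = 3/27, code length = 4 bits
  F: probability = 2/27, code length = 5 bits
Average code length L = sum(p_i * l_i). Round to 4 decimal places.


Weighted contributions p_i * l_i:
  C: (6/27) * 3 = 18/27
  G: (5/27) * 3 = 15/27
  A: (10/27) * 1 = 10/27
  D: (1/27) * 5 = 5/27
  E: (3/27) * 4 = 12/27
  F: (2/27) * 5 = 10/27
Sum = (18 + 15 + 10 + 5 + 12 + 10)/27 = 70/27

L = 70/27 = 2.5926 bits/symbol


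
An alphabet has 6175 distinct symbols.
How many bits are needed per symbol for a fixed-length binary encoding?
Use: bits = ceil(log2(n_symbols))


log2(6175) = 12.5922
Bracket: 2^12 = 4096 < 6175 <= 2^13 = 8192
So ceil(log2(6175)) = 13

bits = ceil(log2(6175)) = ceil(12.5922) = 13 bits


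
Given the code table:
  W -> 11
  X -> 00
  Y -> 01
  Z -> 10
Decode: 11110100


Decoding:
11 -> W
11 -> W
01 -> Y
00 -> X


Result: WWYX


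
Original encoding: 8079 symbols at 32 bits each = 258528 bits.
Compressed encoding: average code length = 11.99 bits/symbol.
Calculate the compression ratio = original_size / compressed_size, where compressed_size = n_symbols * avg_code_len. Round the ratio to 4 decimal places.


original_size = n_symbols * orig_bits = 8079 * 32 = 258528 bits
compressed_size = n_symbols * avg_code_len = 8079 * 11.99 = 96867.21 bits
ratio = original_size / compressed_size = 258528 / 96867.21 = 2.6689

Compression ratio = 2.6689


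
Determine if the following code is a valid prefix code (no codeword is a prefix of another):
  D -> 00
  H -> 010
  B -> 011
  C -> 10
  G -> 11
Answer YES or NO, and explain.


Checking each pair (does one codeword prefix another?):
  D='00' vs H='010': no prefix
  D='00' vs B='011': no prefix
  D='00' vs C='10': no prefix
  D='00' vs G='11': no prefix
  H='010' vs D='00': no prefix
  H='010' vs B='011': no prefix
  H='010' vs C='10': no prefix
  H='010' vs G='11': no prefix
  B='011' vs D='00': no prefix
  B='011' vs H='010': no prefix
  B='011' vs C='10': no prefix
  B='011' vs G='11': no prefix
  C='10' vs D='00': no prefix
  C='10' vs H='010': no prefix
  C='10' vs B='011': no prefix
  C='10' vs G='11': no prefix
  G='11' vs D='00': no prefix
  G='11' vs H='010': no prefix
  G='11' vs B='011': no prefix
  G='11' vs C='10': no prefix
No violation found over all pairs.

YES -- this is a valid prefix code. No codeword is a prefix of any other codeword.


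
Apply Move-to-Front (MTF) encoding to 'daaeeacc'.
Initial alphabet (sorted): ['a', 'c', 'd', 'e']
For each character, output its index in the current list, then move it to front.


MTF encoding:
'd': index 2 in ['a', 'c', 'd', 'e'] -> ['d', 'a', 'c', 'e']
'a': index 1 in ['d', 'a', 'c', 'e'] -> ['a', 'd', 'c', 'e']
'a': index 0 in ['a', 'd', 'c', 'e'] -> ['a', 'd', 'c', 'e']
'e': index 3 in ['a', 'd', 'c', 'e'] -> ['e', 'a', 'd', 'c']
'e': index 0 in ['e', 'a', 'd', 'c'] -> ['e', 'a', 'd', 'c']
'a': index 1 in ['e', 'a', 'd', 'c'] -> ['a', 'e', 'd', 'c']
'c': index 3 in ['a', 'e', 'd', 'c'] -> ['c', 'a', 'e', 'd']
'c': index 0 in ['c', 'a', 'e', 'd'] -> ['c', 'a', 'e', 'd']


Output: [2, 1, 0, 3, 0, 1, 3, 0]


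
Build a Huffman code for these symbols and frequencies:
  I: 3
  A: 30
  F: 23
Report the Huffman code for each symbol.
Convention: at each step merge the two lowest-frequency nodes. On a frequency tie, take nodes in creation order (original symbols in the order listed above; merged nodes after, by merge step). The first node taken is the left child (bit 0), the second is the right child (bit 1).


Huffman tree construction:
Step 1: Merge I(3) + F(23) = 26
Step 2: Merge (I+F)(26) + A(30) = 56
Read each symbol's code off the tree from the root (left child = 0, right child = 1).

Codes:
  I: 00 (length 2)
  A: 1 (length 1)
  F: 01 (length 2)
Average code length: 82/56 = 1.4643 bits/symbol


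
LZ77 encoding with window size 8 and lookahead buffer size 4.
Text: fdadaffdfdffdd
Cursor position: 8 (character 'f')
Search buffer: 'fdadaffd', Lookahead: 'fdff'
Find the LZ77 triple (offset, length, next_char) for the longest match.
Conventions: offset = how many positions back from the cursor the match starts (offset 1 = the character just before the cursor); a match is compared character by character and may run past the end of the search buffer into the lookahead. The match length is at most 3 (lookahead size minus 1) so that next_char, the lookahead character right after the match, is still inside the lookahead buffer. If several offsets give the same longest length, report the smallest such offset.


Try each offset into the search buffer:
  offset=1 (pos 7, char 'd'): match length 0
  offset=2 (pos 6, char 'f'): match length 3
  offset=3 (pos 5, char 'f'): match length 1
  offset=4 (pos 4, char 'a'): match length 0
  offset=5 (pos 3, char 'd'): match length 0
  offset=6 (pos 2, char 'a'): match length 0
  offset=7 (pos 1, char 'd'): match length 0
  offset=8 (pos 0, char 'f'): match length 2
Longest match has length 3 at offset 2.
next_char = character at position 8 + 3 = 11 -> 'f'

Best match: offset=2, length=3 (matching 'fdf' starting at position 6)
LZ77 triple: (2, 3, 'f')


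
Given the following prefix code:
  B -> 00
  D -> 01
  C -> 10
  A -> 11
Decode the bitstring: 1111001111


Decoding step by step:
Bits 11 -> A
Bits 11 -> A
Bits 00 -> B
Bits 11 -> A
Bits 11 -> A


Decoded message: AABAA


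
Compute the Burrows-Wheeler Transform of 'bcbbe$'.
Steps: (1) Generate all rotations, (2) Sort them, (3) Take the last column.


Rotations (sorted):
  0: $bcbbe -> last char: e
  1: bbe$bc -> last char: c
  2: bcbbe$ -> last char: $
  3: be$bcb -> last char: b
  4: cbbe$b -> last char: b
  5: e$bcbb -> last char: b


BWT = ec$bbb


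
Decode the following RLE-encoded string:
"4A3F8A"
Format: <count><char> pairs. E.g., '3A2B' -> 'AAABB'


Expanding each <count><char> pair:
  4A -> 'AAAA'
  3F -> 'FFF'
  8A -> 'AAAAAAAA'

Decoded = AAAAFFFAAAAAAAA


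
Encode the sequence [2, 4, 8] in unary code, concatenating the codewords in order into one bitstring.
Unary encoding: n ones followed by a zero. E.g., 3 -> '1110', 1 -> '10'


Encode each number as n ones followed by a terminating 0:
  2 -> 110 (3 bits)
  4 -> 11110 (5 bits)
  8 -> 111111110 (9 bits)
Total length = 3 + 5 + 9 = 17 bits.

Unary([2, 4, 8]) = 11011110111111110 (17 bits)


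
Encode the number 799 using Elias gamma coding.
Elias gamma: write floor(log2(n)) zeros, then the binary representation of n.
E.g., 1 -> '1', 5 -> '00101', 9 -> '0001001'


num_bits = floor(log2(799)) + 1 = 10
leading_zeros = num_bits - 1 = 9
binary(799) = 1100011111

Elias gamma(799) = '000000000' + '1100011111' = 0000000001100011111 (19 bits)


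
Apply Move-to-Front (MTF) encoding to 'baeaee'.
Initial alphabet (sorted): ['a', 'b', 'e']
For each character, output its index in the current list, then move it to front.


MTF encoding:
'b': index 1 in ['a', 'b', 'e'] -> ['b', 'a', 'e']
'a': index 1 in ['b', 'a', 'e'] -> ['a', 'b', 'e']
'e': index 2 in ['a', 'b', 'e'] -> ['e', 'a', 'b']
'a': index 1 in ['e', 'a', 'b'] -> ['a', 'e', 'b']
'e': index 1 in ['a', 'e', 'b'] -> ['e', 'a', 'b']
'e': index 0 in ['e', 'a', 'b'] -> ['e', 'a', 'b']


Output: [1, 1, 2, 1, 1, 0]


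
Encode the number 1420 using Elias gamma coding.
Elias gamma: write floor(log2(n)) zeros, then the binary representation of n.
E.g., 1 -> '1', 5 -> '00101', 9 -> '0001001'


num_bits = floor(log2(1420)) + 1 = 11
leading_zeros = num_bits - 1 = 10
binary(1420) = 10110001100

Elias gamma(1420) = '0000000000' + '10110001100' = 000000000010110001100 (21 bits)


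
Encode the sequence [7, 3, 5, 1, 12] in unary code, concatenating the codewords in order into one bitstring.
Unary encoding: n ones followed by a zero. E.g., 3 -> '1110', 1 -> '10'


Encode each number as n ones followed by a terminating 0:
  7 -> 11111110 (8 bits)
  3 -> 1110 (4 bits)
  5 -> 111110 (6 bits)
  1 -> 10 (2 bits)
  12 -> 1111111111110 (13 bits)
Total length = 8 + 4 + 6 + 2 + 13 = 33 bits.

Unary([7, 3, 5, 1, 12]) = 111111101110111110101111111111110 (33 bits)


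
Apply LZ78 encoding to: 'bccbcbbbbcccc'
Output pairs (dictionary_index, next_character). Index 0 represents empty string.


LZ78 encoding steps:
Dictionary: {0: ''}
Step 1: w='' (idx 0), next='b' -> output (0, 'b'), add 'b' as idx 1
Step 2: w='' (idx 0), next='c' -> output (0, 'c'), add 'c' as idx 2
Step 3: w='c' (idx 2), next='b' -> output (2, 'b'), add 'cb' as idx 3
Step 4: w='cb' (idx 3), next='b' -> output (3, 'b'), add 'cbb' as idx 4
Step 5: w='b' (idx 1), next='b' -> output (1, 'b'), add 'bb' as idx 5
Step 6: w='c' (idx 2), next='c' -> output (2, 'c'), add 'cc' as idx 6
Step 7: w='cc' (idx 6), end of input -> output (6, '')


Encoded: [(0, 'b'), (0, 'c'), (2, 'b'), (3, 'b'), (1, 'b'), (2, 'c'), (6, '')]


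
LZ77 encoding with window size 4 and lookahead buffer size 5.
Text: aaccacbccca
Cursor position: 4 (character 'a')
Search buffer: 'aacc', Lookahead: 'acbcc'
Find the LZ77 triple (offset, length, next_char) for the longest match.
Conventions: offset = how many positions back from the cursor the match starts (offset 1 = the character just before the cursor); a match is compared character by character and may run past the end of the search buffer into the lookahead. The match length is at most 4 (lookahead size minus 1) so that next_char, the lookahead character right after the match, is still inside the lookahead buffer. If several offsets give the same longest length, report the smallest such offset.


Try each offset into the search buffer:
  offset=1 (pos 3, char 'c'): match length 0
  offset=2 (pos 2, char 'c'): match length 0
  offset=3 (pos 1, char 'a'): match length 2
  offset=4 (pos 0, char 'a'): match length 1
Longest match has length 2 at offset 3.
next_char = character at position 4 + 2 = 6 -> 'b'

Best match: offset=3, length=2 (matching 'ac' starting at position 1)
LZ77 triple: (3, 2, 'b')


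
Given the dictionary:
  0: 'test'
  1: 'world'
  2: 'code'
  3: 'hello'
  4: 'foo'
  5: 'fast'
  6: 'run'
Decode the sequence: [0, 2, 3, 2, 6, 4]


Look up each index in the dictionary:
  0 -> 'test'
  2 -> 'code'
  3 -> 'hello'
  2 -> 'code'
  6 -> 'run'
  4 -> 'foo'

Decoded: "test code hello code run foo"


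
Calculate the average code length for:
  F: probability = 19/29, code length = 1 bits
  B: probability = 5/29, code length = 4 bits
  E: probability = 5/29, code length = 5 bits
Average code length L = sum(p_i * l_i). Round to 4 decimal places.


Weighted contributions p_i * l_i:
  F: (19/29) * 1 = 19/29
  B: (5/29) * 4 = 20/29
  E: (5/29) * 5 = 25/29
Sum = (19 + 20 + 25)/29 = 64/29

L = 64/29 = 2.2069 bits/symbol


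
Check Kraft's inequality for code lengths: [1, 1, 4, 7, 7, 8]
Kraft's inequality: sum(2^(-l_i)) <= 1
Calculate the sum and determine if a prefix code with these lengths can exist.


Sum = 2^(-1) + 2^(-1) + 2^(-4) + 2^(-7) + 2^(-7) + 2^(-8)
    = 0.5 + 0.5 + 0.0625 + 0.0078125 + 0.0078125 + 0.00390625
    = 277/256 = 1.08203125
Since 1.08203125 > 1, Kraft's inequality is NOT satisfied.
A prefix code with these lengths CANNOT exist.

Kraft sum = 1.08203125. Not satisfied.


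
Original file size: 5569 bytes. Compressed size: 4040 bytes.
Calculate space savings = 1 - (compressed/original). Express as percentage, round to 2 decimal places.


ratio = compressed/original = 4040/5569 = 0.725444
savings = 1 - ratio = 1 - 0.725444 = 0.274556
as a percentage: 0.274556 * 100 = 27.46%

Space savings = 1 - 4040/5569 = 27.46%


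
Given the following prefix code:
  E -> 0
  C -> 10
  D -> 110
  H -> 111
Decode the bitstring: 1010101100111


Decoding step by step:
Bits 10 -> C
Bits 10 -> C
Bits 10 -> C
Bits 110 -> D
Bits 0 -> E
Bits 111 -> H


Decoded message: CCCDEH


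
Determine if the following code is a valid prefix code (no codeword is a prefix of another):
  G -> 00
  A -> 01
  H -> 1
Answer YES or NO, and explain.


Checking each pair (does one codeword prefix another?):
  G='00' vs A='01': no prefix
  G='00' vs H='1': no prefix
  A='01' vs G='00': no prefix
  A='01' vs H='1': no prefix
  H='1' vs G='00': no prefix
  H='1' vs A='01': no prefix
No violation found over all pairs.

YES -- this is a valid prefix code. No codeword is a prefix of any other codeword.


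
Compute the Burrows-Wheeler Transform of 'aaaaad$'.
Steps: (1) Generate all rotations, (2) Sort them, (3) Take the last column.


Rotations (sorted):
  0: $aaaaad -> last char: d
  1: aaaaad$ -> last char: $
  2: aaaad$a -> last char: a
  3: aaad$aa -> last char: a
  4: aad$aaa -> last char: a
  5: ad$aaaa -> last char: a
  6: d$aaaaa -> last char: a


BWT = d$aaaaa


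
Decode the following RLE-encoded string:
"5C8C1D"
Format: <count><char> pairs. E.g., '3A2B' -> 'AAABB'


Expanding each <count><char> pair:
  5C -> 'CCCCC'
  8C -> 'CCCCCCCC'
  1D -> 'D'

Decoded = CCCCCCCCCCCCCD


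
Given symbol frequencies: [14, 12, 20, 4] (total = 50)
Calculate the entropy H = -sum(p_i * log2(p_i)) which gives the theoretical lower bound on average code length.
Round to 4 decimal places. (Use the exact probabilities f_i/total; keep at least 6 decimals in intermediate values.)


Per-symbol terms -p_i * log2(p_i) with p_i = f_i/50:
  p = 14/50 = 0.280000: log2(p) = -1.836501, -p*log2(p) = 0.514220
  p = 12/50 = 0.240000: log2(p) = -2.058894, -p*log2(p) = 0.494134
  p = 20/50 = 0.400000: log2(p) = -1.321928, -p*log2(p) = 0.528771
  p = 4/50 = 0.080000: log2(p) = -3.643856, -p*log2(p) = 0.291508
H = 0.514220 + 0.494134 + 0.528771 + 0.291508 = 1.828633

H = 1.8286 bits/symbol


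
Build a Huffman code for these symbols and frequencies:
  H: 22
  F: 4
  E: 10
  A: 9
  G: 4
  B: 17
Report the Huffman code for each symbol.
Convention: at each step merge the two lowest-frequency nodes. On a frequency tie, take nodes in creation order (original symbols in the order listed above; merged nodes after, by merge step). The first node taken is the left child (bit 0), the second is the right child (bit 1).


Huffman tree construction:
Step 1: Merge F(4) + G(4) = 8
Step 2: Merge (F+G)(8) + A(9) = 17
Step 3: Merge E(10) + B(17) = 27
Step 4: Merge ((F+G)+A)(17) + H(22) = 39
Step 5: Merge (E+B)(27) + (((F+G)+A)+H)(39) = 66
Read each symbol's code off the tree from the root (left child = 0, right child = 1).

Codes:
  H: 11 (length 2)
  F: 1000 (length 4)
  E: 00 (length 2)
  A: 101 (length 3)
  G: 1001 (length 4)
  B: 01 (length 2)
Average code length: 157/66 = 2.3788 bits/symbol


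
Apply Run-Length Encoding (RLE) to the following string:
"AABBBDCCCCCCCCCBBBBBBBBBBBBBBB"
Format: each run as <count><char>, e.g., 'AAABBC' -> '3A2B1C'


Scanning runs left to right:
  i=0: run of 'A' x 2 -> '2A'
  i=2: run of 'B' x 3 -> '3B'
  i=5: run of 'D' x 1 -> '1D'
  i=6: run of 'C' x 9 -> '9C'
  i=15: run of 'B' x 15 -> '15B'

RLE = 2A3B1D9C15B


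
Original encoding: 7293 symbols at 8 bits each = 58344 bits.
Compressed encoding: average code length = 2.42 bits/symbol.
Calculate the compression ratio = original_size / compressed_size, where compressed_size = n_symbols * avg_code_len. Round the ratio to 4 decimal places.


original_size = n_symbols * orig_bits = 7293 * 8 = 58344 bits
compressed_size = n_symbols * avg_code_len = 7293 * 2.42 = 17649.06 bits
ratio = original_size / compressed_size = 58344 / 17649.06 = 3.3058

Compression ratio = 3.3058


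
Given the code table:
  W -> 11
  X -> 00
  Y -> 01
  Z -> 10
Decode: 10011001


Decoding:
10 -> Z
01 -> Y
10 -> Z
01 -> Y


Result: ZYZY


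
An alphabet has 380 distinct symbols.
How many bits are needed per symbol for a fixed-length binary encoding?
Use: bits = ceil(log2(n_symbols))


log2(380) = 8.5699
Bracket: 2^8 = 256 < 380 <= 2^9 = 512
So ceil(log2(380)) = 9

bits = ceil(log2(380)) = ceil(8.5699) = 9 bits


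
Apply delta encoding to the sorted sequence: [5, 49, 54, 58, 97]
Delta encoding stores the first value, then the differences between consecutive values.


First value: 5
Deltas:
  49 - 5 = 44
  54 - 49 = 5
  58 - 54 = 4
  97 - 58 = 39


Delta encoded: [5, 44, 5, 4, 39]


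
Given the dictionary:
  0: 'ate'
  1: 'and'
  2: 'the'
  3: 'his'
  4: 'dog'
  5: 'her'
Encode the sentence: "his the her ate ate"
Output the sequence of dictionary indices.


Look up each word in the dictionary:
  'his' -> 3
  'the' -> 2
  'her' -> 5
  'ate' -> 0
  'ate' -> 0

Encoded: [3, 2, 5, 0, 0]


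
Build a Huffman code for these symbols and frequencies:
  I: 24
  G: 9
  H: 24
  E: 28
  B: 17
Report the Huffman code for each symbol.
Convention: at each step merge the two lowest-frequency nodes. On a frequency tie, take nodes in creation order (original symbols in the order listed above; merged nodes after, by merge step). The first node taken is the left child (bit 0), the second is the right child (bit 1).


Huffman tree construction:
Step 1: Merge G(9) + B(17) = 26
Step 2: Merge I(24) + H(24) = 48
Step 3: Merge (G+B)(26) + E(28) = 54
Step 4: Merge (I+H)(48) + ((G+B)+E)(54) = 102
Read each symbol's code off the tree from the root (left child = 0, right child = 1).

Codes:
  I: 00 (length 2)
  G: 100 (length 3)
  H: 01 (length 2)
  E: 11 (length 2)
  B: 101 (length 3)
Average code length: 230/102 = 2.2549 bits/symbol


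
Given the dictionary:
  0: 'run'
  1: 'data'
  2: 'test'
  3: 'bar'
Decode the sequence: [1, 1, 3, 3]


Look up each index in the dictionary:
  1 -> 'data'
  1 -> 'data'
  3 -> 'bar'
  3 -> 'bar'

Decoded: "data data bar bar"


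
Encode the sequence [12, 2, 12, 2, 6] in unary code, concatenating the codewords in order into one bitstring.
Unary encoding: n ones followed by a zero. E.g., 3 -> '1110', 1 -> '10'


Encode each number as n ones followed by a terminating 0:
  12 -> 1111111111110 (13 bits)
  2 -> 110 (3 bits)
  12 -> 1111111111110 (13 bits)
  2 -> 110 (3 bits)
  6 -> 1111110 (7 bits)
Total length = 13 + 3 + 13 + 3 + 7 = 39 bits.

Unary([12, 2, 12, 2, 6]) = 111111111111011011111111111101101111110 (39 bits)


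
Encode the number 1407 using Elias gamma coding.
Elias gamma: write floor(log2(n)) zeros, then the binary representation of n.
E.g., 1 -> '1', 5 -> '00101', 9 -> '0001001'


num_bits = floor(log2(1407)) + 1 = 11
leading_zeros = num_bits - 1 = 10
binary(1407) = 10101111111

Elias gamma(1407) = '0000000000' + '10101111111' = 000000000010101111111 (21 bits)


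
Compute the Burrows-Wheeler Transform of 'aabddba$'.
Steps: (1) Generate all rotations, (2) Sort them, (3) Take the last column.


Rotations (sorted):
  0: $aabddba -> last char: a
  1: a$aabddb -> last char: b
  2: aabddba$ -> last char: $
  3: abddba$a -> last char: a
  4: ba$aabdd -> last char: d
  5: bddba$aa -> last char: a
  6: dba$aabd -> last char: d
  7: ddba$aab -> last char: b


BWT = ab$adadb


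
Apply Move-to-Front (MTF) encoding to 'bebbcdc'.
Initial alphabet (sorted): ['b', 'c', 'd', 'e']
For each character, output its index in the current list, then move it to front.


MTF encoding:
'b': index 0 in ['b', 'c', 'd', 'e'] -> ['b', 'c', 'd', 'e']
'e': index 3 in ['b', 'c', 'd', 'e'] -> ['e', 'b', 'c', 'd']
'b': index 1 in ['e', 'b', 'c', 'd'] -> ['b', 'e', 'c', 'd']
'b': index 0 in ['b', 'e', 'c', 'd'] -> ['b', 'e', 'c', 'd']
'c': index 2 in ['b', 'e', 'c', 'd'] -> ['c', 'b', 'e', 'd']
'd': index 3 in ['c', 'b', 'e', 'd'] -> ['d', 'c', 'b', 'e']
'c': index 1 in ['d', 'c', 'b', 'e'] -> ['c', 'd', 'b', 'e']


Output: [0, 3, 1, 0, 2, 3, 1]


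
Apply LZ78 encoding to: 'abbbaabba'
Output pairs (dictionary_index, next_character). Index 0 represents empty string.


LZ78 encoding steps:
Dictionary: {0: ''}
Step 1: w='' (idx 0), next='a' -> output (0, 'a'), add 'a' as idx 1
Step 2: w='' (idx 0), next='b' -> output (0, 'b'), add 'b' as idx 2
Step 3: w='b' (idx 2), next='b' -> output (2, 'b'), add 'bb' as idx 3
Step 4: w='a' (idx 1), next='a' -> output (1, 'a'), add 'aa' as idx 4
Step 5: w='bb' (idx 3), next='a' -> output (3, 'a'), add 'bba' as idx 5


Encoded: [(0, 'a'), (0, 'b'), (2, 'b'), (1, 'a'), (3, 'a')]


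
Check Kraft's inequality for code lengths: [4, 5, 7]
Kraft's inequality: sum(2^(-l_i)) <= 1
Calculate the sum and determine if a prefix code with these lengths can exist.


Sum = 2^(-4) + 2^(-5) + 2^(-7)
    = 0.0625 + 0.03125 + 0.0078125
    = 13/128 = 0.1015625
Since 0.1015625 <= 1, Kraft's inequality IS satisfied.
A prefix code with these lengths CAN exist.

Kraft sum = 0.1015625. Satisfied.


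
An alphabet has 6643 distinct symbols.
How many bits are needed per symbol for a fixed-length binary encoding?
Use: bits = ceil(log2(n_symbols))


log2(6643) = 12.6976
Bracket: 2^12 = 4096 < 6643 <= 2^13 = 8192
So ceil(log2(6643)) = 13

bits = ceil(log2(6643)) = ceil(12.6976) = 13 bits


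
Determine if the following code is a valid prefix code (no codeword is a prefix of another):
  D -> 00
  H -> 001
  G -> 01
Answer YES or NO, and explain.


Checking each pair (does one codeword prefix another?):
  D='00' vs H='001': prefix -- VIOLATION

NO -- this is NOT a valid prefix code. D (00) is a prefix of H (001).


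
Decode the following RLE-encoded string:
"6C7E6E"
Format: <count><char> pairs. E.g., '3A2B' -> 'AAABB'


Expanding each <count><char> pair:
  6C -> 'CCCCCC'
  7E -> 'EEEEEEE'
  6E -> 'EEEEEE'

Decoded = CCCCCCEEEEEEEEEEEEE


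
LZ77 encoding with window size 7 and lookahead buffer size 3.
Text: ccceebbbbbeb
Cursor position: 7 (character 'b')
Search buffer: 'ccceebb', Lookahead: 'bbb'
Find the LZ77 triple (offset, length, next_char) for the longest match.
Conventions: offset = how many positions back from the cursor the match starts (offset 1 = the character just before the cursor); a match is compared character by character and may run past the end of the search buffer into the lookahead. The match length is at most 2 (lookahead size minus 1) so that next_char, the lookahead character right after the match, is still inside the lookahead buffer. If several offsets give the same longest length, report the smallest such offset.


Try each offset into the search buffer:
  offset=1 (pos 6, char 'b'): match length 2
  offset=2 (pos 5, char 'b'): match length 2
  offset=3 (pos 4, char 'e'): match length 0
  offset=4 (pos 3, char 'e'): match length 0
  offset=5 (pos 2, char 'c'): match length 0
  offset=6 (pos 1, char 'c'): match length 0
  offset=7 (pos 0, char 'c'): match length 0
Longest match has length 2, found at offsets 1, 2; take the smallest, offset 1.
next_char = character at position 7 + 2 = 9 -> 'b'

Best match: offset=1, length=2 (matching 'bb' starting at position 6)
LZ77 triple: (1, 2, 'b')


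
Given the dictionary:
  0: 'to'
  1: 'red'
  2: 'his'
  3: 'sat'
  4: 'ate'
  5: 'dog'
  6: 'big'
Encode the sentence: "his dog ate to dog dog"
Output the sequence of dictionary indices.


Look up each word in the dictionary:
  'his' -> 2
  'dog' -> 5
  'ate' -> 4
  'to' -> 0
  'dog' -> 5
  'dog' -> 5

Encoded: [2, 5, 4, 0, 5, 5]


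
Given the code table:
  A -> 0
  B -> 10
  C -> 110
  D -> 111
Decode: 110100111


Decoding:
110 -> C
10 -> B
0 -> A
111 -> D


Result: CBAD


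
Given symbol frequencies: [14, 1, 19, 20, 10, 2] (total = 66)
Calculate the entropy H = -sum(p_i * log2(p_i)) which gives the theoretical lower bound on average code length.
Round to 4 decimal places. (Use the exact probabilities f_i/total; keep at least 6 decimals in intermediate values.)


Per-symbol terms -p_i * log2(p_i) with p_i = f_i/66:
  p = 14/66 = 0.212121: log2(p) = -2.237039, -p*log2(p) = 0.474523
  p = 1/66 = 0.015152: log2(p) = -6.044394, -p*log2(p) = 0.091582
  p = 19/66 = 0.287879: log2(p) = -1.796467, -p*log2(p) = 0.517165
  p = 20/66 = 0.303030: log2(p) = -1.722466, -p*log2(p) = 0.521959
  p = 10/66 = 0.151515: log2(p) = -2.722466, -p*log2(p) = 0.412495
  p = 2/66 = 0.030303: log2(p) = -5.044394, -p*log2(p) = 0.152860
H = 0.474523 + 0.091582 + 0.517165 + 0.521959 + 0.412495 + 0.152860 = 2.170584

H = 2.1706 bits/symbol


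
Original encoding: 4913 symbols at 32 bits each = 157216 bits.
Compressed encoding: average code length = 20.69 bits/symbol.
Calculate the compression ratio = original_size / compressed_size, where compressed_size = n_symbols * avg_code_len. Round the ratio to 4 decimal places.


original_size = n_symbols * orig_bits = 4913 * 32 = 157216 bits
compressed_size = n_symbols * avg_code_len = 4913 * 20.69 = 101649.97 bits
ratio = original_size / compressed_size = 157216 / 101649.97 = 1.5466

Compression ratio = 1.5466


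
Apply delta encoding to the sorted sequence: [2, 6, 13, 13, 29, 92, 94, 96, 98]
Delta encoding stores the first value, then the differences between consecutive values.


First value: 2
Deltas:
  6 - 2 = 4
  13 - 6 = 7
  13 - 13 = 0
  29 - 13 = 16
  92 - 29 = 63
  94 - 92 = 2
  96 - 94 = 2
  98 - 96 = 2


Delta encoded: [2, 4, 7, 0, 16, 63, 2, 2, 2]


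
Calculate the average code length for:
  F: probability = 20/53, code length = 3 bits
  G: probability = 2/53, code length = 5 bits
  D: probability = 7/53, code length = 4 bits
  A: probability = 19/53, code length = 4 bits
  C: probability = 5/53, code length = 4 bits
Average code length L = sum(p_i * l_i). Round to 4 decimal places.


Weighted contributions p_i * l_i:
  F: (20/53) * 3 = 60/53
  G: (2/53) * 5 = 10/53
  D: (7/53) * 4 = 28/53
  A: (19/53) * 4 = 76/53
  C: (5/53) * 4 = 20/53
Sum = (60 + 10 + 28 + 76 + 20)/53 = 194/53

L = 194/53 = 3.6604 bits/symbol


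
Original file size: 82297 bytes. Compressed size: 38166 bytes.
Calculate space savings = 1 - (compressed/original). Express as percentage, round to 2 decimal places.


ratio = compressed/original = 38166/82297 = 0.463759
savings = 1 - ratio = 1 - 0.463759 = 0.536241
as a percentage: 0.536241 * 100 = 53.62%

Space savings = 1 - 38166/82297 = 53.62%


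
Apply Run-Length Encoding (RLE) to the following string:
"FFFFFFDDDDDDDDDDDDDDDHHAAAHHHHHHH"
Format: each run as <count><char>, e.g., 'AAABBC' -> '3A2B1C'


Scanning runs left to right:
  i=0: run of 'F' x 6 -> '6F'
  i=6: run of 'D' x 15 -> '15D'
  i=21: run of 'H' x 2 -> '2H'
  i=23: run of 'A' x 3 -> '3A'
  i=26: run of 'H' x 7 -> '7H'

RLE = 6F15D2H3A7H


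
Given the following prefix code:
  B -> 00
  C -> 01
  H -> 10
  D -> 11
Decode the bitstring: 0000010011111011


Decoding step by step:
Bits 00 -> B
Bits 00 -> B
Bits 01 -> C
Bits 00 -> B
Bits 11 -> D
Bits 11 -> D
Bits 10 -> H
Bits 11 -> D


Decoded message: BBCBDDHD


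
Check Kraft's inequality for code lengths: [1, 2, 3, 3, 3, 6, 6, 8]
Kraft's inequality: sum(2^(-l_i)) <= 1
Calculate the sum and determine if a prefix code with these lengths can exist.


Sum = 2^(-1) + 2^(-2) + 2^(-3) + 2^(-3) + 2^(-3) + 2^(-6) + 2^(-6) + 2^(-8)
    = 0.5 + 0.25 + 0.125 + 0.125 + 0.125 + 0.015625 + 0.015625 + 0.00390625
    = 297/256 = 1.16015625
Since 1.16015625 > 1, Kraft's inequality is NOT satisfied.
A prefix code with these lengths CANNOT exist.

Kraft sum = 1.16015625. Not satisfied.


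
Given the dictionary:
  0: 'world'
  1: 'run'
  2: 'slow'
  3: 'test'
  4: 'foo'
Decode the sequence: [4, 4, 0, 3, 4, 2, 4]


Look up each index in the dictionary:
  4 -> 'foo'
  4 -> 'foo'
  0 -> 'world'
  3 -> 'test'
  4 -> 'foo'
  2 -> 'slow'
  4 -> 'foo'

Decoded: "foo foo world test foo slow foo"


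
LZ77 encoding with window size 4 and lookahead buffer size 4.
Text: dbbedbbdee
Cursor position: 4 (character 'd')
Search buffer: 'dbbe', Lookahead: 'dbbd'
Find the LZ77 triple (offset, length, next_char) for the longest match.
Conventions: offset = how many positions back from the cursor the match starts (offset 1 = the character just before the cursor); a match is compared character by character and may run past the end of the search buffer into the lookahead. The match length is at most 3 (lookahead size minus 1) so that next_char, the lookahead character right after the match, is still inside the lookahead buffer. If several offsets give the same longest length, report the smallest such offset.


Try each offset into the search buffer:
  offset=1 (pos 3, char 'e'): match length 0
  offset=2 (pos 2, char 'b'): match length 0
  offset=3 (pos 1, char 'b'): match length 0
  offset=4 (pos 0, char 'd'): match length 3
Longest match has length 3 at offset 4.
next_char = character at position 4 + 3 = 7 -> 'd'

Best match: offset=4, length=3 (matching 'dbb' starting at position 0)
LZ77 triple: (4, 3, 'd')


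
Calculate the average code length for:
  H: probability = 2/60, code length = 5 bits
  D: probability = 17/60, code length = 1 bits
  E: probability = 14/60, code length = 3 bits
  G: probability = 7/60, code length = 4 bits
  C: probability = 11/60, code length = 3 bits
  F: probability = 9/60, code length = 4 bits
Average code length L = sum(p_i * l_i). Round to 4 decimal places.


Weighted contributions p_i * l_i:
  H: (2/60) * 5 = 10/60
  D: (17/60) * 1 = 17/60
  E: (14/60) * 3 = 42/60
  G: (7/60) * 4 = 28/60
  C: (11/60) * 3 = 33/60
  F: (9/60) * 4 = 36/60
Sum = (10 + 17 + 42 + 28 + 33 + 36)/60 = 166/60

L = 166/60 = 2.7667 bits/symbol


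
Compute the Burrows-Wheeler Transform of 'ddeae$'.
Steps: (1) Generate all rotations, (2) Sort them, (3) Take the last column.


Rotations (sorted):
  0: $ddeae -> last char: e
  1: ae$dde -> last char: e
  2: ddeae$ -> last char: $
  3: deae$d -> last char: d
  4: e$ddea -> last char: a
  5: eae$dd -> last char: d


BWT = ee$dad


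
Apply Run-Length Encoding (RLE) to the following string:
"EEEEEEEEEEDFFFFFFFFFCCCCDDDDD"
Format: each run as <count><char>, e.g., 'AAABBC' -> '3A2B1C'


Scanning runs left to right:
  i=0: run of 'E' x 10 -> '10E'
  i=10: run of 'D' x 1 -> '1D'
  i=11: run of 'F' x 9 -> '9F'
  i=20: run of 'C' x 4 -> '4C'
  i=24: run of 'D' x 5 -> '5D'

RLE = 10E1D9F4C5D


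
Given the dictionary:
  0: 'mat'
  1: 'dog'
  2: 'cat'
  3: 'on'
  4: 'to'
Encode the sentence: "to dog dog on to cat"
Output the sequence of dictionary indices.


Look up each word in the dictionary:
  'to' -> 4
  'dog' -> 1
  'dog' -> 1
  'on' -> 3
  'to' -> 4
  'cat' -> 2

Encoded: [4, 1, 1, 3, 4, 2]


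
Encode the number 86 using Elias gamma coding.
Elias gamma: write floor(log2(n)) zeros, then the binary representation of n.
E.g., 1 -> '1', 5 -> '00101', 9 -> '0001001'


num_bits = floor(log2(86)) + 1 = 7
leading_zeros = num_bits - 1 = 6
binary(86) = 1010110

Elias gamma(86) = '000000' + '1010110' = 0000001010110 (13 bits)


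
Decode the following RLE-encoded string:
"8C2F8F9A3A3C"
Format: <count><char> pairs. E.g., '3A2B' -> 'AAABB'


Expanding each <count><char> pair:
  8C -> 'CCCCCCCC'
  2F -> 'FF'
  8F -> 'FFFFFFFF'
  9A -> 'AAAAAAAAA'
  3A -> 'AAA'
  3C -> 'CCC'

Decoded = CCCCCCCCFFFFFFFFFFAAAAAAAAAAAACCC


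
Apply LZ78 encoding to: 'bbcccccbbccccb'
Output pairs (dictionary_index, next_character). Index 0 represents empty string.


LZ78 encoding steps:
Dictionary: {0: ''}
Step 1: w='' (idx 0), next='b' -> output (0, 'b'), add 'b' as idx 1
Step 2: w='b' (idx 1), next='c' -> output (1, 'c'), add 'bc' as idx 2
Step 3: w='' (idx 0), next='c' -> output (0, 'c'), add 'c' as idx 3
Step 4: w='c' (idx 3), next='c' -> output (3, 'c'), add 'cc' as idx 4
Step 5: w='c' (idx 3), next='b' -> output (3, 'b'), add 'cb' as idx 5
Step 6: w='bc' (idx 2), next='c' -> output (2, 'c'), add 'bcc' as idx 6
Step 7: w='cc' (idx 4), next='b' -> output (4, 'b'), add 'ccb' as idx 7


Encoded: [(0, 'b'), (1, 'c'), (0, 'c'), (3, 'c'), (3, 'b'), (2, 'c'), (4, 'b')]


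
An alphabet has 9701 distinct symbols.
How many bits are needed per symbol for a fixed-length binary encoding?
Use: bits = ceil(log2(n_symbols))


log2(9701) = 13.2439
Bracket: 2^13 = 8192 < 9701 <= 2^14 = 16384
So ceil(log2(9701)) = 14

bits = ceil(log2(9701)) = ceil(13.2439) = 14 bits


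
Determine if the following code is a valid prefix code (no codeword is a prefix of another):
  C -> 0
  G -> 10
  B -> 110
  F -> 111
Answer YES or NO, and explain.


Checking each pair (does one codeword prefix another?):
  C='0' vs G='10': no prefix
  C='0' vs B='110': no prefix
  C='0' vs F='111': no prefix
  G='10' vs C='0': no prefix
  G='10' vs B='110': no prefix
  G='10' vs F='111': no prefix
  B='110' vs C='0': no prefix
  B='110' vs G='10': no prefix
  B='110' vs F='111': no prefix
  F='111' vs C='0': no prefix
  F='111' vs G='10': no prefix
  F='111' vs B='110': no prefix
No violation found over all pairs.

YES -- this is a valid prefix code. No codeword is a prefix of any other codeword.


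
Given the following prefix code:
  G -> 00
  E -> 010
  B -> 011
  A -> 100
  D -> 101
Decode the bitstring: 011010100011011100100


Decoding step by step:
Bits 011 -> B
Bits 010 -> E
Bits 100 -> A
Bits 011 -> B
Bits 011 -> B
Bits 100 -> A
Bits 100 -> A


Decoded message: BEABBAA


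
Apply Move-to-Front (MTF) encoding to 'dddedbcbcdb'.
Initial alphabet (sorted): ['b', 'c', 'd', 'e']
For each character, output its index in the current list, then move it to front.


MTF encoding:
'd': index 2 in ['b', 'c', 'd', 'e'] -> ['d', 'b', 'c', 'e']
'd': index 0 in ['d', 'b', 'c', 'e'] -> ['d', 'b', 'c', 'e']
'd': index 0 in ['d', 'b', 'c', 'e'] -> ['d', 'b', 'c', 'e']
'e': index 3 in ['d', 'b', 'c', 'e'] -> ['e', 'd', 'b', 'c']
'd': index 1 in ['e', 'd', 'b', 'c'] -> ['d', 'e', 'b', 'c']
'b': index 2 in ['d', 'e', 'b', 'c'] -> ['b', 'd', 'e', 'c']
'c': index 3 in ['b', 'd', 'e', 'c'] -> ['c', 'b', 'd', 'e']
'b': index 1 in ['c', 'b', 'd', 'e'] -> ['b', 'c', 'd', 'e']
'c': index 1 in ['b', 'c', 'd', 'e'] -> ['c', 'b', 'd', 'e']
'd': index 2 in ['c', 'b', 'd', 'e'] -> ['d', 'c', 'b', 'e']
'b': index 2 in ['d', 'c', 'b', 'e'] -> ['b', 'd', 'c', 'e']


Output: [2, 0, 0, 3, 1, 2, 3, 1, 1, 2, 2]


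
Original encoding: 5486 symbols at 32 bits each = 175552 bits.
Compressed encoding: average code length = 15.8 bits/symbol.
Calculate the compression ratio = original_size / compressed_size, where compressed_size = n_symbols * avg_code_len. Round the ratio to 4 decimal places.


original_size = n_symbols * orig_bits = 5486 * 32 = 175552 bits
compressed_size = n_symbols * avg_code_len = 5486 * 15.8 = 86678.8 bits
ratio = original_size / compressed_size = 175552 / 86678.8 = 2.0253

Compression ratio = 2.0253


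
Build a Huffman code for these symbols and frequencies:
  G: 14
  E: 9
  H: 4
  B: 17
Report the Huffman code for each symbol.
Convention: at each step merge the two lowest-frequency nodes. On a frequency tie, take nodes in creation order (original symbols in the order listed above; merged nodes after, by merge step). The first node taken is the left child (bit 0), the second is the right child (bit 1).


Huffman tree construction:
Step 1: Merge H(4) + E(9) = 13
Step 2: Merge (H+E)(13) + G(14) = 27
Step 3: Merge B(17) + ((H+E)+G)(27) = 44
Read each symbol's code off the tree from the root (left child = 0, right child = 1).

Codes:
  G: 11 (length 2)
  E: 101 (length 3)
  H: 100 (length 3)
  B: 0 (length 1)
Average code length: 84/44 = 1.9091 bits/symbol


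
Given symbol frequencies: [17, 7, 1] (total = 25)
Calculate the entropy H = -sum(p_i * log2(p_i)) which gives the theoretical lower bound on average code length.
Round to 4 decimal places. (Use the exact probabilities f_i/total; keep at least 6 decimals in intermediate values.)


Per-symbol terms -p_i * log2(p_i) with p_i = f_i/25:
  p = 17/25 = 0.680000: log2(p) = -0.556393, -p*log2(p) = 0.378347
  p = 7/25 = 0.280000: log2(p) = -1.836501, -p*log2(p) = 0.514220
  p = 1/25 = 0.040000: log2(p) = -4.643856, -p*log2(p) = 0.185754
H = 0.378347 + 0.514220 + 0.185754 = 1.078321

H = 1.0783 bits/symbol


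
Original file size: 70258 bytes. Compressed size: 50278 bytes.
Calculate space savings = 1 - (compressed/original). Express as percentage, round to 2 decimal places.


ratio = compressed/original = 50278/70258 = 0.71562
savings = 1 - ratio = 1 - 0.71562 = 0.28438
as a percentage: 0.28438 * 100 = 28.44%

Space savings = 1 - 50278/70258 = 28.44%


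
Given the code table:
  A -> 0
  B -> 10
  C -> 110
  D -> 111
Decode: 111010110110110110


Decoding:
111 -> D
0 -> A
10 -> B
110 -> C
110 -> C
110 -> C
110 -> C


Result: DABCCCC


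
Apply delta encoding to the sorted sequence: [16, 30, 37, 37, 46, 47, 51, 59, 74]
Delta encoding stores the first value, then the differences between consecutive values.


First value: 16
Deltas:
  30 - 16 = 14
  37 - 30 = 7
  37 - 37 = 0
  46 - 37 = 9
  47 - 46 = 1
  51 - 47 = 4
  59 - 51 = 8
  74 - 59 = 15


Delta encoded: [16, 14, 7, 0, 9, 1, 4, 8, 15]


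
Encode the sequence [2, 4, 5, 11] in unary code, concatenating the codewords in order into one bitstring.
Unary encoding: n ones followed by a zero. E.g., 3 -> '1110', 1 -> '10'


Encode each number as n ones followed by a terminating 0:
  2 -> 110 (3 bits)
  4 -> 11110 (5 bits)
  5 -> 111110 (6 bits)
  11 -> 111111111110 (12 bits)
Total length = 3 + 5 + 6 + 12 = 26 bits.

Unary([2, 4, 5, 11]) = 11011110111110111111111110 (26 bits)


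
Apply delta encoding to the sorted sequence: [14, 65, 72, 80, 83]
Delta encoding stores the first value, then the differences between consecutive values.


First value: 14
Deltas:
  65 - 14 = 51
  72 - 65 = 7
  80 - 72 = 8
  83 - 80 = 3


Delta encoded: [14, 51, 7, 8, 3]


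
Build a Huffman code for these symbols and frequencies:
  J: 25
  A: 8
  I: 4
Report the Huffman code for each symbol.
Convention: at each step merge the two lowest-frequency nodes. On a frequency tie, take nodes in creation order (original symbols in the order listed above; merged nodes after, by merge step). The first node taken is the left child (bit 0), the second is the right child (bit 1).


Huffman tree construction:
Step 1: Merge I(4) + A(8) = 12
Step 2: Merge (I+A)(12) + J(25) = 37
Read each symbol's code off the tree from the root (left child = 0, right child = 1).

Codes:
  J: 1 (length 1)
  A: 01 (length 2)
  I: 00 (length 2)
Average code length: 49/37 = 1.3243 bits/symbol
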